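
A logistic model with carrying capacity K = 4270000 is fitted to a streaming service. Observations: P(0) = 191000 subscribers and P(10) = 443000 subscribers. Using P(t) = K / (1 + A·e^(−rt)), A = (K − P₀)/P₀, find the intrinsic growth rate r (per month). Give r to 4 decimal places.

A = (4270000 − 191000)/191000 = 21.35602
443000 = 4270000/(1 + 21.35602·e^(−r·10)) → e^(−10r) = (9.63883 − 1)/21.35602 = 0.404515
r = −ln(0.404515)/10 = 0.90507/10

r ≈ 0.0905 per month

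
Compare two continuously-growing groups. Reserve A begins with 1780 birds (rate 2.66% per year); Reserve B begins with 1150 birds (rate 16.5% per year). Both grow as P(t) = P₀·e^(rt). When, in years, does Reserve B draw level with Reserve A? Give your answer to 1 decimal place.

t ≈ 3.2 years

1780·e^(0.0266t) = 1150·e^(0.165t)
1780/1150 = e^((0.165 − 0.0266)t) → ln(1.54783) = 0.1384·t
t = 0.43685 / 0.1384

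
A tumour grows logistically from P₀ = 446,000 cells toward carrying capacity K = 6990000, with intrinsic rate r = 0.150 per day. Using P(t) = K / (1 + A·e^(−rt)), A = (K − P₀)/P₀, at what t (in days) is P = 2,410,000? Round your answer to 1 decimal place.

t ≈ 13.6 days

A = (6990000 − 446000)/446000 = 14.67265
2410000 = 6990000/(1 + 14.67265·e^(−0.15t)) → 1 + 14.67265·e^(−0.15t) = 2.90041
e^(−0.15t) = 0.129521 → t = ln(7.72076)/0.15 = 2.04391/0.15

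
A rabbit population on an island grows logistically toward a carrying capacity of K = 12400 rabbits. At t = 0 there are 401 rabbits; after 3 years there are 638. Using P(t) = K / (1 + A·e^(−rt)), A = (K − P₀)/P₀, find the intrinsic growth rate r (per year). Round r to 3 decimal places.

A = (12400 − 401)/401 = 29.92269
638 = 12400/(1 + 29.92269·e^(−r·3)) → e^(−3r) = (19.43574 − 1)/29.92269 = 0.616112
r = −ln(0.616112)/3 = 0.48433/3

r ≈ 0.161 per year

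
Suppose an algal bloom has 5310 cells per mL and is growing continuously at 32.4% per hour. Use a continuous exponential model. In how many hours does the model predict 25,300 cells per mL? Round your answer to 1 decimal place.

25300 = 5310 · e^(0.324·t)
t = ln(25300/5310) / 0.324 = ln(4.7646) / 0.324 = 1.56121 / 0.324

t ≈ 4.8 hours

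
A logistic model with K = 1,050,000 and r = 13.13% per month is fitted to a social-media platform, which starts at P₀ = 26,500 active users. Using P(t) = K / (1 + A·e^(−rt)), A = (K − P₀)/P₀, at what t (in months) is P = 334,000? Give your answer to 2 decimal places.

A = (1050000 − 26500)/26500 = 38.62264
334000 = 1050000/(1 + 38.62264·e^(−0.1313t)) → 1 + 38.62264·e^(−0.1313t) = 3.14371
e^(−0.1313t) = 0.055504 → t = ln(18.01671)/0.1313 = 2.8913/0.1313

t ≈ 22.02 months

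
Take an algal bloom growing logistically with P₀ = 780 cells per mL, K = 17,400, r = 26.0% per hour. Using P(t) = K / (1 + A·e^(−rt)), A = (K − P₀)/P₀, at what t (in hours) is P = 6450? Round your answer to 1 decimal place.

A = (17400 − 780)/780 = 21.30769
6450 = 17400/(1 + 21.30769·e^(−0.26t)) → 1 + 21.30769·e^(−0.26t) = 2.69767
e^(−0.26t) = 0.079674 → t = ln(12.55111)/0.26 = 2.52981/0.26

t ≈ 9.7 hours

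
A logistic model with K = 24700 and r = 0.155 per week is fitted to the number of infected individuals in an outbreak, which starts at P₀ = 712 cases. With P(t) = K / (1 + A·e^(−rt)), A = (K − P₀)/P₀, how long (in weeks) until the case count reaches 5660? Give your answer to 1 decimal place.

A = (24700 − 712)/712 = 33.69101
5660 = 24700/(1 + 33.69101·e^(−0.155t)) → 1 + 33.69101·e^(−0.155t) = 4.36396
e^(−0.155t) = 0.099847 → t = ln(10.01529)/0.155 = 2.30411/0.155

t ≈ 14.9 weeks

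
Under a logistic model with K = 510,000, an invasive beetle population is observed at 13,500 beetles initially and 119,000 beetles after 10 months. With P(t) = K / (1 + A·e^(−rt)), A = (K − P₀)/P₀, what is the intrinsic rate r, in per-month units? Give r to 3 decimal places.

A = (510000 − 13500)/13500 = 36.77778
119000 = 510000/(1 + 36.77778·e^(−r·10)) → e^(−10r) = (4.28571 − 1)/36.77778 = 0.08934
r = −ln(0.08934)/10 = 2.41531/10

r ≈ 0.242 per month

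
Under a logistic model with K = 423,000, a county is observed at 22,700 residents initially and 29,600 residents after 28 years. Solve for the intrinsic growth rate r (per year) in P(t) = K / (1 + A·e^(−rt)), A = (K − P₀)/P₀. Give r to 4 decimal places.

A = (423000 − 22700)/22700 = 17.63436
29600 = 423000/(1 + 17.63436·e^(−r·28)) → e^(−28r) = (14.29054 − 1)/17.63436 = 0.753673
r = −ln(0.753673)/28 = 0.2828/28

r ≈ 0.0101 per year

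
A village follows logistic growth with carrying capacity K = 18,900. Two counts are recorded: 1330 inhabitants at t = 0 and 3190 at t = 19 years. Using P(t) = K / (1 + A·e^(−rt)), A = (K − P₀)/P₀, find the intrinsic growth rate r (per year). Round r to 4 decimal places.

r ≈ 0.0519 per year

A = (18900 − 1330)/1330 = 13.21053
3190 = 18900/(1 + 13.21053·e^(−r·19)) → e^(−19r) = (5.92476 − 1)/13.21053 = 0.372791
r = −ln(0.372791)/19 = 0.98674/19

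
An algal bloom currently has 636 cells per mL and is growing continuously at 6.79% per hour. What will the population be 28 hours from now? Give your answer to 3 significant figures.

≈ 4,260 cells per mL

P(28) = 636 · e^(0.0679·28) = 636 · e^(1.9012)
= 636 · 6.69392 ≈ 4257.33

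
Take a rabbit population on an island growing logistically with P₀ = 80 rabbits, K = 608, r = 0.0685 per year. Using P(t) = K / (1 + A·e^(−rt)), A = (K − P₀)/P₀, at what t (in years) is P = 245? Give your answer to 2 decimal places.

t ≈ 21.81 years

A = (608 − 80)/80 = 6.6
245 = 608/(1 + 6.6·e^(−0.0685t)) → 1 + 6.6·e^(−0.0685t) = 2.48163
e^(−0.0685t) = 0.22449 → t = ln(4.45455)/0.0685 = 1.49393/0.0685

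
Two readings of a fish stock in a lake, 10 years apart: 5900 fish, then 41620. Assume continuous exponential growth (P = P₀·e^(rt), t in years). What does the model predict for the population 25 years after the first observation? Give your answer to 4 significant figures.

≈ 779,800 fish

r = ln(41620/5900) / 10 ≈ 0.195363 per year
P(25) = 5900 · e^(0.195363·25) = 5900 · 132.16765 ≈ 779789.12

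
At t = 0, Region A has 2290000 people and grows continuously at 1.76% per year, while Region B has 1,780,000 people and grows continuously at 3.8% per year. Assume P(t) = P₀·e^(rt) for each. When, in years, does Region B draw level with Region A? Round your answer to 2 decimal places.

2290000·e^(0.0176t) = 1780000·e^(0.038t)
2290000/1780000 = e^((0.038 − 0.0176)t) → ln(1.28652) = 0.0204·t
t = 0.25194 / 0.0204

t ≈ 12.35 years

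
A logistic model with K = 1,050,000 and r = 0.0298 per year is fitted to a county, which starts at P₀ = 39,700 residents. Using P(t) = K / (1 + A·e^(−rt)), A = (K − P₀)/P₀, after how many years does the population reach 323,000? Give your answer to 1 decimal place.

t ≈ 81.4 years

A = (1050000 − 39700)/39700 = 25.44836
323000 = 1050000/(1 + 25.44836·e^(−0.0298t)) → 1 + 25.44836·e^(−0.0298t) = 3.25077
e^(−0.0298t) = 0.088445 → t = ln(11.30649)/0.0298 = 2.42538/0.0298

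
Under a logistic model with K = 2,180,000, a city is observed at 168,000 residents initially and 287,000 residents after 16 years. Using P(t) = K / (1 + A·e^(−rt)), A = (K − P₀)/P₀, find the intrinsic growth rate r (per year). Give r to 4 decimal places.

A = (2180000 − 168000)/168000 = 11.97619
287000 = 2180000/(1 + 11.97619·e^(−r·16)) → e^(−16r) = (7.59582 − 1)/11.97619 = 0.550744
r = −ln(0.550744)/16 = 0.59648/16

r ≈ 0.0373 per year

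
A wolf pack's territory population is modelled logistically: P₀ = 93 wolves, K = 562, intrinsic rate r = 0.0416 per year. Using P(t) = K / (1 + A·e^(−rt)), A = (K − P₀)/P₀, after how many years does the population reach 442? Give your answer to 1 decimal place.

A = (562 − 93)/93 = 5.04301
442 = 562/(1 + 5.04301·e^(−0.0416t)) → 1 + 5.04301·e^(−0.0416t) = 1.27149
e^(−0.0416t) = 0.053836 → t = ln(18.57509)/0.0416 = 2.92182/0.0416

t ≈ 70.2 years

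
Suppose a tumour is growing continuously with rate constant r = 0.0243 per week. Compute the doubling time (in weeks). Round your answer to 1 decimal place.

doubling time = ln(2) / |r| = 0.69315 / 0.0243

doubling time ≈ 28.5 weeks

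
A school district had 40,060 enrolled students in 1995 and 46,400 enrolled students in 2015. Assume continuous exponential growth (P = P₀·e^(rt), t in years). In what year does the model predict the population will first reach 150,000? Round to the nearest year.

year 2175

r = ln(46400/40060) / 20 = 0.14692/20 ≈ 0.007346 per year
t = ln(150000/40060) / r = 1.32026/0.007346 ≈ 179.72 years after 1995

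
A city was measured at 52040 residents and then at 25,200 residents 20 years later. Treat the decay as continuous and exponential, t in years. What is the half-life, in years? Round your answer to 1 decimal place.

half-life ≈ 19.1 years

r = ln(25200/52040) / 20 = ln(0.48424) / 20 ≈ -0.036258 per year
half-life = ln 2 / |r| = 0.69315 / 0.036258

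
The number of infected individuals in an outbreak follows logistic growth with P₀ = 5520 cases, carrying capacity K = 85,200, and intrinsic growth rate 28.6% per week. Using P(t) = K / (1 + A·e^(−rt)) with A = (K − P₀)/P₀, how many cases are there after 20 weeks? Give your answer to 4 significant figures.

≈ 81,350 cases

A = (85200 − 5520)/5520 = 14.43478
P(20) = 85200 / (1 + 14.43478·e^(−0.286·20)) = 85200 / (1 + 14.43478·0.00328)
= 85200 / 1.04734 ≈ 81348.79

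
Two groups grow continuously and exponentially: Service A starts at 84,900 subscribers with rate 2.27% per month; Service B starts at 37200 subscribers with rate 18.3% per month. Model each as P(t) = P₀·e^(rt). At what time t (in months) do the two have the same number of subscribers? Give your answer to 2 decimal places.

t ≈ 5.15 months

84900·e^(0.0227t) = 37200·e^(0.183t)
84900/37200 = e^((0.183 − 0.0227)t) → ln(2.28226) = 0.1603·t
t = 0.82517 / 0.1603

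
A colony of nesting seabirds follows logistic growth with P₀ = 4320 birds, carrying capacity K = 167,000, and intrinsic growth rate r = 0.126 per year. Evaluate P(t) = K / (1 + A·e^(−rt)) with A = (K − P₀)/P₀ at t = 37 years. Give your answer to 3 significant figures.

≈ 123,000 birds

A = (167000 − 4320)/4320 = 37.65741
P(37) = 167000 / (1 + 37.65741·e^(−0.126·37)) = 167000 / (1 + 37.65741·0.009448)
= 167000 / 1.35577 ≈ 123177.22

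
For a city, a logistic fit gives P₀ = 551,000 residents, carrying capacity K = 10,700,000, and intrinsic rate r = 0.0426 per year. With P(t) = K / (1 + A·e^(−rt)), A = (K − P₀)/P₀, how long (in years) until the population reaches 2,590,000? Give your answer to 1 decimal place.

t ≈ 41.6 years

A = (10700000 − 551000)/551000 = 18.41924
2590000 = 10700000/(1 + 18.41924·e^(−0.0426t)) → 1 + 18.41924·e^(−0.0426t) = 4.13127
e^(−0.0426t) = 0.17 → t = ln(5.88235)/0.0426 = 1.77196/0.0426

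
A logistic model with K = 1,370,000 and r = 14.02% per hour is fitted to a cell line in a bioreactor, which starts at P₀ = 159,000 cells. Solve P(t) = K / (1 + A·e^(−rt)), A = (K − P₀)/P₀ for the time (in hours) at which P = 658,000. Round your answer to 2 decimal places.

t ≈ 13.92 hours

A = (1370000 − 159000)/159000 = 7.61635
658000 = 1370000/(1 + 7.61635·e^(−0.1402t)) → 1 + 7.61635·e^(−0.1402t) = 2.08207
e^(−0.1402t) = 0.142072 → t = ln(7.03871)/0.1402 = 1.95142/0.1402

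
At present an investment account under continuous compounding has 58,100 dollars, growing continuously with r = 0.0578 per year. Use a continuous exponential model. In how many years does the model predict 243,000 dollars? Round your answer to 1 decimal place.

243000 = 58100 · e^(0.0578·t)
t = ln(243000/58100) / 0.0578 = ln(4.18244) / 0.0578 = 1.4309 / 0.0578

t ≈ 24.8 years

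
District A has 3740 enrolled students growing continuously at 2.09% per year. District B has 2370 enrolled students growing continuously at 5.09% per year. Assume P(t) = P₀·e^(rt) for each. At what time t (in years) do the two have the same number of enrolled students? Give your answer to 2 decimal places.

3740·e^(0.0209t) = 2370·e^(0.0509t)
3740/2370 = e^((0.0509 − 0.0209)t) → ln(1.57806) = 0.03·t
t = 0.4562 / 0.03

t ≈ 15.21 years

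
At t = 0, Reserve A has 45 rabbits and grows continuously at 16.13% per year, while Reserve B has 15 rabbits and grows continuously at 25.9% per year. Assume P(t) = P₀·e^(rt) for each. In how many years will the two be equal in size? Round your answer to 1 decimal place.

45·e^(0.1613t) = 15·e^(0.259t)
45/15 = e^((0.259 − 0.1613)t) → ln(3) = 0.0977·t
t = 1.09861 / 0.0977

t ≈ 11.2 years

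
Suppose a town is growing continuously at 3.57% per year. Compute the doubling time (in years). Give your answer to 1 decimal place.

doubling time ≈ 19.4 years

doubling time = ln(2) / |r| = 0.69315 / 0.0357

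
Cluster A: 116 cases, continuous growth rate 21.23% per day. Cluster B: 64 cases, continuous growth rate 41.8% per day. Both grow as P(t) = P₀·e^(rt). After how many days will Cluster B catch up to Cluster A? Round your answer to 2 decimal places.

116·e^(0.2123t) = 64·e^(0.418t)
116/64 = e^((0.418 − 0.2123)t) → ln(1.8125) = 0.2057·t
t = 0.59471 / 0.2057

t ≈ 2.89 days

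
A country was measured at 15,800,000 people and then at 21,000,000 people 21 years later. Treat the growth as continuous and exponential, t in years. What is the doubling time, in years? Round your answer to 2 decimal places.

doubling time ≈ 51.16 years

r = ln(21000000/15800000) / 21 = ln(1.32911) / 21 ≈ 0.013548 per year
doubling time = ln 2 / |r| = 0.69315 / 0.013548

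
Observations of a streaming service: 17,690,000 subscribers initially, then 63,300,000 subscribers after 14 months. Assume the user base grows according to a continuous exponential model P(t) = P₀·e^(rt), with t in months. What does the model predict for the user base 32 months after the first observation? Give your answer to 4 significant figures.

≈ 326,000,000 subscribers

r = ln(63300000/17690000) / 14 ≈ 0.091063 per month
P(32) = 17690000 · e^(0.091063·32) = 17690000 · 18.43083 ≈ 326041359.14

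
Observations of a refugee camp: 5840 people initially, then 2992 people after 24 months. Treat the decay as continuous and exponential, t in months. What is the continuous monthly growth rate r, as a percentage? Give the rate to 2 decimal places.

r ≈ -2.79% per month

2992 = 5840 · e^(r·24)
e^(24r) = 2992/5840 = 0.51233
r = ln(0.51233) / 24 = -0.66879 / 24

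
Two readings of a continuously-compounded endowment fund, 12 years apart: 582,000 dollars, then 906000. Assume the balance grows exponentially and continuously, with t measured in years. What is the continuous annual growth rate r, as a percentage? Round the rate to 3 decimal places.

906000 = 582000 · e^(r·12)
e^(12r) = 906000/582000 = 1.5567
r = ln(1.5567) / 12 = 0.44257 / 12

r ≈ 3.688% per year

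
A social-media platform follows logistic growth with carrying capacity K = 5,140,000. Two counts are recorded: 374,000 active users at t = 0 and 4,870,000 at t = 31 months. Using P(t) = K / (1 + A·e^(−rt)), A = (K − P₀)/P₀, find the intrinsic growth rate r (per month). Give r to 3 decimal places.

A = (5140000 − 374000)/374000 = 12.74332
4870000 = 5140000/(1 + 12.74332·e^(−r·31)) → e^(−31r) = (1.05544 − 1)/12.74332 = 0.004351
r = −ln(0.004351)/31 = 5.43743/31

r ≈ 0.175 per month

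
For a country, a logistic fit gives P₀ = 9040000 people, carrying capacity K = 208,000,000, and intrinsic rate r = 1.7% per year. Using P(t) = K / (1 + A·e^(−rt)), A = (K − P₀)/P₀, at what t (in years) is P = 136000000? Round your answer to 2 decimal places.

A = (208000000 − 9040000)/9040000 = 22.00885
136000000 = 208000000/(1 + 22.00885·e^(−0.017t)) → 1 + 22.00885·e^(−0.017t) = 1.52941
e^(−0.017t) = 0.024054 → t = ln(41.57227)/0.017 = 3.72743/0.017

t ≈ 219.26 years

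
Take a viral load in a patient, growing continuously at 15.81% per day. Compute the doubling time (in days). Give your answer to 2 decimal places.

doubling time = ln(2) / |r| = 0.69315 / 0.1581

doubling time ≈ 4.38 days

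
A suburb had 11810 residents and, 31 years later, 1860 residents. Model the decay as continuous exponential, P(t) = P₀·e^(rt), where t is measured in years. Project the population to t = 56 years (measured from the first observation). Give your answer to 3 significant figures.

≈ 419 residents

r = ln(1860/11810) / 31 ≈ -0.059625 per year
P(56) = 11810 · e^(-0.059625·56) = 11810 · 0.03547 ≈ 418.93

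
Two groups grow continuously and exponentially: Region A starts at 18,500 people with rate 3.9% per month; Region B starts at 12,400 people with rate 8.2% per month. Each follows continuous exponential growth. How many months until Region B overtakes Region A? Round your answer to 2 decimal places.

18500·e^(0.039t) = 12400·e^(0.082t)
18500/12400 = e^((0.082 − 0.039)t) → ln(1.49194) = 0.043·t
t = 0.40007 / 0.043

t ≈ 9.30 months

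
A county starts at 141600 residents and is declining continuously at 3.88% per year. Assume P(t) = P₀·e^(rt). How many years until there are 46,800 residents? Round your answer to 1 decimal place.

t ≈ 28.5 years

46800 = 141600 · e^(-0.0388·t)
t = ln(46800/141600) / -0.0388 = ln(0.33051) / -0.0388 = -1.10712 / -0.0388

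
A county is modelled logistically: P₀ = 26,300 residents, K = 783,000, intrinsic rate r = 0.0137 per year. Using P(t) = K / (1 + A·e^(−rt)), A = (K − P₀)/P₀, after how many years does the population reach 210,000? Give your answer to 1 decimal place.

A = (783000 − 26300)/26300 = 28.77186
210000 = 783000/(1 + 28.77186·e^(−0.0137t)) → 1 + 28.77186·e^(−0.0137t) = 3.72857
e^(−0.0137t) = 0.094835 → t = ln(10.54466)/0.0137 = 2.35562/0.0137

t ≈ 171.9 years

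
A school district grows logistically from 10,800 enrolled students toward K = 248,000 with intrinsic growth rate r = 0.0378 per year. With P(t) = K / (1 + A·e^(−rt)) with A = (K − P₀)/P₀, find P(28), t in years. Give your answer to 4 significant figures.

A = (248000 − 10800)/10800 = 21.96296
P(28) = 248000 / (1 + 21.96296·e^(−0.0378·28)) = 248000 / (1 + 21.96296·0.347011)
= 248000 / 8.62138 ≈ 28765.69

≈ 28,770 enrolled students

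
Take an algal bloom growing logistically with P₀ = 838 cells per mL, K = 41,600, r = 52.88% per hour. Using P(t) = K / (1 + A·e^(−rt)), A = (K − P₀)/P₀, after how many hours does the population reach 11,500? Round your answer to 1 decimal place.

A = (41600 − 838)/838 = 48.642
11500 = 41600/(1 + 48.642·e^(−0.5288t)) → 1 + 48.642·e^(−0.5288t) = 3.61739
e^(−0.5288t) = 0.053809 → t = ln(18.58415)/0.5288 = 2.92231/0.5288

t ≈ 5.5 hours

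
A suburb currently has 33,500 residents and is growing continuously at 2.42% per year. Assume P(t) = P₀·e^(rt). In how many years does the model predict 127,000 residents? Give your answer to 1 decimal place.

127000 = 33500 · e^(0.0242·t)
t = ln(127000/33500) / 0.0242 = ln(3.79104) / 0.0242 = 1.33264 / 0.0242

t ≈ 55.1 years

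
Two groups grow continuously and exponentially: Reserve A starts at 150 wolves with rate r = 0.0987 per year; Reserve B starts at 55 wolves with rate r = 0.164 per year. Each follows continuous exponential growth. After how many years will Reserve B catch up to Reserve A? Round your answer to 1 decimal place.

t ≈ 15.4 years

150·e^(0.0987t) = 55·e^(0.164t)
150/55 = e^((0.164 − 0.0987)t) → ln(2.72727) = 0.0653·t
t = 1.0033 / 0.0653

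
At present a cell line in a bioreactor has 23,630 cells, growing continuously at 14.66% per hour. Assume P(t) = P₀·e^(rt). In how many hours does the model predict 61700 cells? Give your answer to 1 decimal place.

61700 = 23630 · e^(0.1466·t)
t = ln(61700/23630) / 0.1466 = ln(2.61109) / 0.1466 = 0.95977 / 0.1466

t ≈ 6.5 hours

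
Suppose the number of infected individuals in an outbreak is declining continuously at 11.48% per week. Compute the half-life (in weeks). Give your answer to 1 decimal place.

half-life ≈ 6.0 weeks

half-life = ln(2) / |r| = 0.69315 / 0.1148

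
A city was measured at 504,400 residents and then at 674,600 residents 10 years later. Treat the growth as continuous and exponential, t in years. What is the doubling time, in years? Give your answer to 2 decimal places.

r = ln(674600/504400) / 10 = ln(1.33743) / 10 ≈ 0.029075 per year
doubling time = ln 2 / |r| = 0.69315 / 0.029075

doubling time ≈ 23.84 years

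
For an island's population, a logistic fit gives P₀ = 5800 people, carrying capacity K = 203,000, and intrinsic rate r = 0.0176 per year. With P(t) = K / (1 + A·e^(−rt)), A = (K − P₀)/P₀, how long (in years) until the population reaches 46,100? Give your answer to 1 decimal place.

t ≈ 130.8 years

A = (203000 − 5800)/5800 = 34
46100 = 203000/(1 + 34·e^(−0.0176t)) → 1 + 34·e^(−0.0176t) = 4.40347
e^(−0.0176t) = 0.100102 → t = ln(9.9898)/0.0176 = 2.30156/0.0176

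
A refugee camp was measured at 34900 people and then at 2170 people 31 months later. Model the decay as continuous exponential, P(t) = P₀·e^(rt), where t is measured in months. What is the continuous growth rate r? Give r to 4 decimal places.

2170 = 34900 · e^(r·31)
e^(31r) = 2170/34900 = 0.06218
r = ln(0.06218) / 31 = -2.77776 / 31

r ≈ -0.0896 per month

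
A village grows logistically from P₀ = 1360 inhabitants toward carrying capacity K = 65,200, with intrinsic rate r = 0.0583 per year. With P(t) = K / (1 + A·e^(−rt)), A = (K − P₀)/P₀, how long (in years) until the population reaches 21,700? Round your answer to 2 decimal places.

t ≈ 54.09 years

A = (65200 − 1360)/1360 = 46.94118
21700 = 65200/(1 + 46.94118·e^(−0.0583t)) → 1 + 46.94118·e^(−0.0583t) = 3.00461
e^(−0.0583t) = 0.042705 → t = ln(23.41663)/0.0583 = 3.15345/0.0583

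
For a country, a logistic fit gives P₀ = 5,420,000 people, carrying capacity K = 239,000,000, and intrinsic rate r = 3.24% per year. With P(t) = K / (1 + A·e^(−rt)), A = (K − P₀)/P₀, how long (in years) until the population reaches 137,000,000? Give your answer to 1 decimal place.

t ≈ 125.3 years

A = (239000000 − 5420000)/5420000 = 43.09594
137000000 = 239000000/(1 + 43.09594·e^(−0.0324t)) → 1 + 43.09594·e^(−0.0324t) = 1.74453
e^(−0.0324t) = 0.017276 → t = ln(57.88376)/0.0324 = 4.05844/0.0324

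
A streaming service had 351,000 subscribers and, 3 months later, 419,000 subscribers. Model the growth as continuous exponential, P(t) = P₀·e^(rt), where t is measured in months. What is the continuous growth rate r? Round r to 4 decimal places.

r ≈ 0.0590 per month

419000 = 351000 · e^(r·3)
e^(3r) = 419000/351000 = 1.19373
r = ln(1.19373) / 3 = 0.17708 / 3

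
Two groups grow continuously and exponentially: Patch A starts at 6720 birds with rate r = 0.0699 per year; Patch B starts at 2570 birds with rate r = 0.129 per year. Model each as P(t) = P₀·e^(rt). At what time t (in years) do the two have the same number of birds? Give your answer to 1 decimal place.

t ≈ 16.3 years

6720·e^(0.0699t) = 2570·e^(0.129t)
6720/2570 = e^((0.129 − 0.0699)t) → ln(2.61479) = 0.0591·t
t = 0.96118 / 0.0591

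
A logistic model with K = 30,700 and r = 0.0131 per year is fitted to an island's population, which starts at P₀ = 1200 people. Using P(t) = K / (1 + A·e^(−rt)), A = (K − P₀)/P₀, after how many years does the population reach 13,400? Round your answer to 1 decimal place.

t ≈ 224.9 years

A = (30700 − 1200)/1200 = 24.58333
13400 = 30700/(1 + 24.58333·e^(−0.0131t)) → 1 + 24.58333·e^(−0.0131t) = 2.29104
e^(−0.0131t) = 0.052517 → t = ln(19.04143)/0.0131 = 2.94662/0.0131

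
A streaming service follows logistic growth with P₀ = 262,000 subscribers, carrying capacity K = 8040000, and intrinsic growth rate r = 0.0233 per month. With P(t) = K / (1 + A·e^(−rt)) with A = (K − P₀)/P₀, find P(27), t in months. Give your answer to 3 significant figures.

A = (8040000 − 262000)/262000 = 29.68702
P(27) = 8040000 / (1 + 29.68702·e^(−0.0233·27)) = 8040000 / (1 + 29.68702·0.533071)
= 8040000 / 16.8253 ≈ 477851.77

≈ 478,000 subscribers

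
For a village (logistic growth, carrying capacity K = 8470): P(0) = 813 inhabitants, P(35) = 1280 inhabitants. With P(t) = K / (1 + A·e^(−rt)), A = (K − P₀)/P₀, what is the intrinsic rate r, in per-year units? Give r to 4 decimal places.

A = (8470 − 813)/813 = 9.4182
1280 = 8470/(1 + 9.4182·e^(−r·35)) → e^(−35r) = (6.61719 − 1)/9.4182 = 0.596418
r = −ln(0.596418)/35 = 0.51681/35

r ≈ 0.0148 per year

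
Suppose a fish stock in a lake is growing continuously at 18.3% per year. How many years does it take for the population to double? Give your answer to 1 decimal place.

doubling time = ln(2) / |r| = 0.69315 / 0.183

doubling time ≈ 3.8 years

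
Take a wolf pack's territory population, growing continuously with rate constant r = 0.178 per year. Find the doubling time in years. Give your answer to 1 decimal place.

doubling time = ln(2) / |r| = 0.69315 / 0.178

doubling time ≈ 3.9 years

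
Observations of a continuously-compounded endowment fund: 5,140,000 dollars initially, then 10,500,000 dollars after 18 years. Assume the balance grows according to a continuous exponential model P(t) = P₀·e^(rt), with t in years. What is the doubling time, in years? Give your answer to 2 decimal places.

r = ln(10500000/5140000) / 18 = ln(2.0428) / 18 ≈ 0.039685 per year
doubling time = ln 2 / |r| = 0.69315 / 0.039685

doubling time ≈ 17.47 years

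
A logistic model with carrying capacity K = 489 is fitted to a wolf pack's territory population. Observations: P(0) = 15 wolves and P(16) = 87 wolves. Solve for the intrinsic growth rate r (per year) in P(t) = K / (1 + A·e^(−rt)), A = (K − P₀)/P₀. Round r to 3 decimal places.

A = (489 − 15)/15 = 31.6
87 = 489/(1 + 31.6·e^(−r·16)) → e^(−16r) = (5.62069 − 1)/31.6 = 0.146224
r = −ln(0.146224)/16 = 1.92261/16

r ≈ 0.120 per year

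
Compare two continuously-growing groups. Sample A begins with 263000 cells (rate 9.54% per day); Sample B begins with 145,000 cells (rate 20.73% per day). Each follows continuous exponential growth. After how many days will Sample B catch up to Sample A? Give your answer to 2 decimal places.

t ≈ 5.32 days

263000·e^(0.0954t) = 145000·e^(0.2073t)
263000/145000 = e^((0.2073 − 0.0954)t) → ln(1.81379) = 0.1119·t
t = 0.59542 / 0.1119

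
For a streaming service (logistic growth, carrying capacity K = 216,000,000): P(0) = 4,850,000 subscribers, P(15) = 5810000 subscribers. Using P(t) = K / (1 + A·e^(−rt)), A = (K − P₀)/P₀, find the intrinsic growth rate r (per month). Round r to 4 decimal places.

A = (216000000 − 4850000)/4850000 = 43.53608
5810000 = 216000000/(1 + 43.53608·e^(−r·15)) → e^(−15r) = (37.17728 − 1)/43.53608 = 0.830972
r = −ln(0.830972)/15 = 0.18516/15

r ≈ 0.0123 per month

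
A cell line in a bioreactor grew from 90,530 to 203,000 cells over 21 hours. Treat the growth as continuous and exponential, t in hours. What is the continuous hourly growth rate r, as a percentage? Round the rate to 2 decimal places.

203000 = 90530 · e^(r·21)
e^(21r) = 203000/90530 = 2.24235
r = ln(2.24235) / 21 = 0.80752 / 21

r ≈ 3.85% per hour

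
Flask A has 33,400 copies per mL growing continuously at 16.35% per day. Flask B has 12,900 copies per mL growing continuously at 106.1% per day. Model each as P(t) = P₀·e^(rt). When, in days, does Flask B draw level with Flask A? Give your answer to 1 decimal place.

33400·e^(0.1635t) = 12900·e^(1.061t)
33400/12900 = e^((1.061 − 0.1635)t) → ln(2.58915) = 0.8975·t
t = 0.95133 / 0.8975

t ≈ 1.1 days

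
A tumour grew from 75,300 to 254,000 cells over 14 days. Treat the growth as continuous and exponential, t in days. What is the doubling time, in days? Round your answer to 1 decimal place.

r = ln(254000/75300) / 14 = ln(3.37317) / 14 ≈ 0.086847 per day
doubling time = ln 2 / |r| = 0.69315 / 0.086847

doubling time ≈ 8.0 days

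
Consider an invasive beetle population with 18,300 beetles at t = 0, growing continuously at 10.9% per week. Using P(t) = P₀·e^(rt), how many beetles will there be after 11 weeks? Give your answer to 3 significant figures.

P(11) = 18300 · e^(0.109·11) = 18300 · e^(1.199)
= 18300 · 3.3168 ≈ 60697.41

≈ 60,700 beetles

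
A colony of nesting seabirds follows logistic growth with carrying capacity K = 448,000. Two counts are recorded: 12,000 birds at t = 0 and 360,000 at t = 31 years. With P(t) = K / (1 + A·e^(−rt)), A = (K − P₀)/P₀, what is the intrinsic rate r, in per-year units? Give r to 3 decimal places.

A = (448000 − 12000)/12000 = 36.33333
360000 = 448000/(1 + 36.33333·e^(−r·31)) → e^(−31r) = (1.24444 − 1)/36.33333 = 0.006728
r = −ln(0.006728)/31 = 5.0015/31

r ≈ 0.161 per year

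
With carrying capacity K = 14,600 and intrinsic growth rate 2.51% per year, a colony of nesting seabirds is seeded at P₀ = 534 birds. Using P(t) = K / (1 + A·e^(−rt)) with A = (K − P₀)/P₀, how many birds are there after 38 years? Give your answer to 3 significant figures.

≈ 1,310 birds

A = (14600 − 534)/534 = 26.34082
P(38) = 14600 / (1 + 26.34082·e^(−0.0251·38)) = 14600 / (1 + 26.34082·0.385274)
= 14600 / 11.14844 ≈ 1309.6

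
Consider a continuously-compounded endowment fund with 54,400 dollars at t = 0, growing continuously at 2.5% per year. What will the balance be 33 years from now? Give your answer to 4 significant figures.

P(33) = 54400 · e^(0.025·33) = 54400 · e^(0.825)
= 54400 · 2.28188 ≈ 124134.31

≈ 124,100 dollars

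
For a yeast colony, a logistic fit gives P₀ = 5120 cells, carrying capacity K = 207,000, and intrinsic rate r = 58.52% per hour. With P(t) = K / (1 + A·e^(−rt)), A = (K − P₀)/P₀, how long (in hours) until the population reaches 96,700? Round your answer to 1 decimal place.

t ≈ 6.1 hours

A = (207000 − 5120)/5120 = 39.42969
96700 = 207000/(1 + 39.42969·e^(−0.5852t)) → 1 + 39.42969·e^(−0.5852t) = 2.14064
e^(−0.5852t) = 0.028928 → t = ln(34.568)/0.5852 = 3.54293/0.5852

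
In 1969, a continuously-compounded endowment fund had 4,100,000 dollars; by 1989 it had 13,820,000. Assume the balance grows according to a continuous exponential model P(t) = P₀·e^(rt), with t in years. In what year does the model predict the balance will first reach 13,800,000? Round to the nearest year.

r = ln(13820000/4100000) / 20 = 1.21513/20 ≈ 0.060756 per year
t = ln(13800000/4100000) / r = 1.21368/0.060756 ≈ 19.98 years after 1969

year 1989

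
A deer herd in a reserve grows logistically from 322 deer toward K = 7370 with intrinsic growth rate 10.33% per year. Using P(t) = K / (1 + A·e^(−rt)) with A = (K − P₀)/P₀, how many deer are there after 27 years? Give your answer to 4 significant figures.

A = (7370 − 322)/322 = 21.8882
P(27) = 7370 / (1 + 21.8882·e^(−0.1033·27)) = 7370 / (1 + 21.8882·0.061477)
= 7370 / 2.34561 ≈ 3142.04

≈ 3,142 deer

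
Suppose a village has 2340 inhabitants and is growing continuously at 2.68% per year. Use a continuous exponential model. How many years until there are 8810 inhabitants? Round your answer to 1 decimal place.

8810 = 2340 · e^(0.0268·t)
t = ln(8810/2340) / 0.0268 = ln(3.76496) / 0.0268 = 1.32574 / 0.0268

t ≈ 49.5 years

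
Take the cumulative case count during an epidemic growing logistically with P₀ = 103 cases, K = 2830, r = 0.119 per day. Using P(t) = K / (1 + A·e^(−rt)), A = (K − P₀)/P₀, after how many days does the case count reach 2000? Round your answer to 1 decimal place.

A = (2830 − 103)/103 = 26.47573
2000 = 2830/(1 + 26.47573·e^(−0.119t)) → 1 + 26.47573·e^(−0.119t) = 1.415
e^(−0.119t) = 0.015675 → t = ln(63.79694)/0.119 = 4.15571/0.119

t ≈ 34.9 days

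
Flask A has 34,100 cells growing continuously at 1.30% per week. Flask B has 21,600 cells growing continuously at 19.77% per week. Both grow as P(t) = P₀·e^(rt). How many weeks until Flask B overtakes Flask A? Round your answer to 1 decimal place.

t ≈ 2.5 weeks

34100·e^(0.013t) = 21600·e^(0.1977t)
34100/21600 = e^((0.1977 − 0.013)t) → ln(1.5787) = 0.1847·t
t = 0.4566 / 0.1847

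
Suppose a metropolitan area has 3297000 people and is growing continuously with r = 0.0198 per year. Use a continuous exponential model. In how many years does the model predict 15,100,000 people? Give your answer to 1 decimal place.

t ≈ 76.9 years

15100000 = 3297000 · e^(0.0198·t)
t = ln(15100000/3297000) / 0.0198 = ln(4.57992) / 0.0198 = 1.52168 / 0.0198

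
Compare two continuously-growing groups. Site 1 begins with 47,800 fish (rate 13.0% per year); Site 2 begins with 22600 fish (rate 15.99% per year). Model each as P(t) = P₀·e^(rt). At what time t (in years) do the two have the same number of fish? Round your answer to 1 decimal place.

47800·e^(0.13t) = 22600·e^(0.1599t)
47800/22600 = e^((0.1599 − 0.13)t) → ln(2.11504) = 0.0299·t
t = 0.74908 / 0.0299

t ≈ 25.1 years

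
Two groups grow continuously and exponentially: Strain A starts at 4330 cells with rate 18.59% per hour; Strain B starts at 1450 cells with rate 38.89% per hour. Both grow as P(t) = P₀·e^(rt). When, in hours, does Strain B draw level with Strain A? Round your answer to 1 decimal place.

4330·e^(0.1859t) = 1450·e^(0.3889t)
4330/1450 = e^((0.3889 − 0.1859)t) → ln(2.98621) = 0.203·t
t = 1.094 / 0.203

t ≈ 5.4 hours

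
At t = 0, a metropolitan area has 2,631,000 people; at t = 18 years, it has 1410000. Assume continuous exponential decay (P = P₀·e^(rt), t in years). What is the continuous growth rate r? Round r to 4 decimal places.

r ≈ -0.0347 per year

1410000 = 2631000 · e^(r·18)
e^(18r) = 1410000/2631000 = 0.53592
r = ln(0.53592) / 18 = -0.62377 / 18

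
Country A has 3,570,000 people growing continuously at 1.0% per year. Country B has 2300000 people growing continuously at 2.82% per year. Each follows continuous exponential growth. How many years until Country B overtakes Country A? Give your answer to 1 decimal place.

t ≈ 24.2 years

3570000·e^(0.01t) = 2300000·e^(0.0282t)
3570000/2300000 = e^((0.0282 − 0.01)t) → ln(1.55217) = 0.0182·t
t = 0.43966 / 0.0182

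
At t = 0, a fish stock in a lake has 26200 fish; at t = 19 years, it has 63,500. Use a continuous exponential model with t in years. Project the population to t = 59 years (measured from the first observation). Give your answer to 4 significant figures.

r = ln(63500/26200) / 19 ≈ 0.046594 per year
P(59) = 26200 · e^(0.046594·59) = 26200 · 15.62745 ≈ 409439.16

≈ 409,400 fish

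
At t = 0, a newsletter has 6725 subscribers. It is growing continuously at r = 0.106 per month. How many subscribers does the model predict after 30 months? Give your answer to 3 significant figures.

P(30) = 6725 · e^(0.106·30) = 6725 · e^(3.18)
= 6725 · 24.04675 ≈ 161714.42

≈ 162,000 subscribers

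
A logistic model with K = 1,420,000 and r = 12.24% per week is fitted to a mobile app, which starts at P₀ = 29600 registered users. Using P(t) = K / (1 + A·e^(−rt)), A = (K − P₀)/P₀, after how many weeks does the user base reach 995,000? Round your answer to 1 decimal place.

t ≈ 38.4 weeks

A = (1420000 − 29600)/29600 = 46.97297
995000 = 1420000/(1 + 46.97297·e^(−0.1224t)) → 1 + 46.97297·e^(−0.1224t) = 1.42714
e^(−0.1224t) = 0.009093 → t = ln(109.97202)/0.1224 = 4.70023/0.1224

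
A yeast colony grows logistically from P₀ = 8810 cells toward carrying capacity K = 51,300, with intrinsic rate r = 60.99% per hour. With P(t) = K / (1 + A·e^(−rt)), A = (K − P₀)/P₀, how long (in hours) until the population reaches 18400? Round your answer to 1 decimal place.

t ≈ 1.6 hours

A = (51300 − 8810)/8810 = 4.82293
18400 = 51300/(1 + 4.82293·e^(−0.6099t)) → 1 + 4.82293·e^(−0.6099t) = 2.78804
e^(−0.6099t) = 0.370738 → t = ln(2.69732)/0.6099 = 0.99226/0.6099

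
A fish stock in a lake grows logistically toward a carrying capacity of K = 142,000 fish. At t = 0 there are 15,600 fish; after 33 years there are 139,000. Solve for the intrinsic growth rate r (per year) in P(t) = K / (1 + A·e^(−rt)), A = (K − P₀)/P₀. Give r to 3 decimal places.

r ≈ 0.180 per year

A = (142000 − 15600)/15600 = 8.10256
139000 = 142000/(1 + 8.10256·e^(−r·33)) → e^(−33r) = (1.02158 − 1)/8.10256 = 0.002664
r = −ln(0.002664)/33 = 5.92804/33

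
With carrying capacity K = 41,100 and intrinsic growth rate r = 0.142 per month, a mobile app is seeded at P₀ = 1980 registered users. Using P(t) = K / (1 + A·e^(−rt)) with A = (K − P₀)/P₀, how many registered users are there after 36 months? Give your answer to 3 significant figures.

≈ 36,700 registered users

A = (41100 − 1980)/1980 = 19.75758
P(36) = 41100 / (1 + 19.75758·e^(−0.142·36)) = 41100 / (1 + 19.75758·0.006024)
= 41100 / 1.11902 ≈ 36728.56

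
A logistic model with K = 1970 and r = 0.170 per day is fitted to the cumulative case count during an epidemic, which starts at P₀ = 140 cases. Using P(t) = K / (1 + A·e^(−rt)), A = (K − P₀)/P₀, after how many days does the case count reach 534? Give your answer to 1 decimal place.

t ≈ 9.3 days

A = (1970 − 140)/140 = 13.07143
534 = 1970/(1 + 13.07143·e^(−0.17t)) → 1 + 13.07143·e^(−0.17t) = 3.68914
e^(−0.17t) = 0.205726 → t = ln(4.86082)/0.17 = 1.58121/0.17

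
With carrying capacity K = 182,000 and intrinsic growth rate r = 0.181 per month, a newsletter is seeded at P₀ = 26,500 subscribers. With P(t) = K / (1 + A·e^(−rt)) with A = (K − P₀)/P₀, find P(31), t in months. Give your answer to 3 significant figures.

≈ 178,000 subscribers

A = (182000 − 26500)/26500 = 5.86792
P(31) = 182000 / (1 + 5.86792·e^(−0.181·31)) = 182000 / (1 + 5.86792·0.003657)
= 182000 / 1.02146 ≈ 178176.09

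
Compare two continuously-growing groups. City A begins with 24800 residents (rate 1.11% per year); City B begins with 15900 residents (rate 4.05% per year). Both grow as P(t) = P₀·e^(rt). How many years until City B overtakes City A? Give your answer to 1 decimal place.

t ≈ 15.1 years

24800·e^(0.0111t) = 15900·e^(0.0405t)
24800/15900 = e^((0.0405 − 0.0111)t) → ln(1.55975) = 0.0294·t
t = 0.44452 / 0.0294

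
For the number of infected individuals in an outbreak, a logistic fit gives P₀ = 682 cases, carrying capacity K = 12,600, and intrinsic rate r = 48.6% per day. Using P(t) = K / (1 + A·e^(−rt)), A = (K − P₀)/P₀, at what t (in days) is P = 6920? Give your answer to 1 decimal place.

A = (12600 − 682)/682 = 17.47507
6920 = 12600/(1 + 17.47507·e^(−0.486t)) → 1 + 17.47507·e^(−0.486t) = 1.82081
e^(−0.486t) = 0.04697 → t = ln(21.29005)/0.486 = 3.05824/0.486

t ≈ 6.3 days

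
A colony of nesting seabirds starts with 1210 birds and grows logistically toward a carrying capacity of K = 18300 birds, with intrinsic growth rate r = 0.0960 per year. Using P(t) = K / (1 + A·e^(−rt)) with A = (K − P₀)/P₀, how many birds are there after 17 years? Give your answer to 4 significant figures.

A = (18300 − 1210)/1210 = 14.12397
P(17) = 18300 / (1 + 14.12397·e^(−0.096·17)) = 18300 / (1 + 14.12397·0.195538)
= 18300 / 3.76177 ≈ 4864.73

≈ 4,865 birds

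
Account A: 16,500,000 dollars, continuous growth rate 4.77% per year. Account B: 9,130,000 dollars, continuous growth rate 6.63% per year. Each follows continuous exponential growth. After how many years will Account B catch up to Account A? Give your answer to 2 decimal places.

t ≈ 31.82 years

16500000·e^(0.0477t) = 9130000·e^(0.0663t)
16500000/9130000 = e^((0.0663 − 0.0477)t) → ln(1.80723) = 0.0186·t
t = 0.59179 / 0.0186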